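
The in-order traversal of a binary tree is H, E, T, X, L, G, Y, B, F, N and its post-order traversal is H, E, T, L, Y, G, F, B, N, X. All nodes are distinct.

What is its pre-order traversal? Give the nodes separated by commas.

The last element of post-order is the root; it splits in-order into left and right subtrees.
Root X: left subtree has 3 nodes {H, E, T}, right has 6 {L, G, Y, B, F, N}.
  Root T: left subtree has 2 nodes {H, E}, right has 0 { }.
    Root E: left subtree has 1 node {H}, right has 0 { }.
  Root N: left subtree has 5 nodes {L, G, Y, B, F}, right has 0 { }.
    Root B: left subtree has 3 nodes {L, G, Y}, right has 1 {F}.
      Root G: left subtree has 1 node {L}, right has 1 {Y}.

X, T, E, H, N, B, G, L, Y, F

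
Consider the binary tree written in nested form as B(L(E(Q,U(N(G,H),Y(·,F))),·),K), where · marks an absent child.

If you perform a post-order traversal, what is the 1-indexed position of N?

Post-order visits the left subtree, then the right subtree, then the node.
At B: go left to L.
  At L: go left to E.
    At E: go left to Q.
      Q is a leaf — visit Q.
    At E: go right to U.
      At U: go left to N.
        At N: go left to G.
          G is a leaf — visit G.
        At N: go right to H.
          H is a leaf — visit H.
        Visit N.
      At U: go right to Y.
        At Y: no left child.
        At Y: go right to F.
          F is a leaf — visit F.
        Visit Y.
      Visit U.
    Visit E.
  At L: no right child.
  Visit L.
At B: go right to K.
  K is a leaf — visit K.
Visit B.
Full post-order sequence: Q, G, H, N, F, Y, U, E, L, K, B.

4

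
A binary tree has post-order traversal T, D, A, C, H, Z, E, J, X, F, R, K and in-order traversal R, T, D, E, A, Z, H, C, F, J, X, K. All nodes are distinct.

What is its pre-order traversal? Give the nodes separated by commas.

The last element of post-order is the root; it splits in-order into left and right subtrees.
Root K: left subtree has 11 nodes {R, T, D, E, A, Z, H, C, F, J, X}, right has 0 { }.
  Root R: left subtree has 0 nodes { }, right has 10 {T, D, E, A, Z, H, C, F, J, X}.
    Root F: left subtree has 7 nodes {T, D, E, A, Z, H, C}, right has 2 {J, X}.
      Root E: left subtree has 2 nodes {T, D}, right has 4 {A, Z, H, C}.
        Root D: left subtree has 1 node {T}, right has 0 { }.
        Root Z: left subtree has 1 node {A}, right has 2 {H, C}.
          Root H: left subtree has 0 nodes { }, right has 1 {C}.
      Root X: left subtree has 1 node {J}, right has 0 { }.

K, R, F, E, D, T, Z, A, H, C, X, J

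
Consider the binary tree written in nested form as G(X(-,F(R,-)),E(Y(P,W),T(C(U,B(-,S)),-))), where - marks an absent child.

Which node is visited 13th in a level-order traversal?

S

Level-order visits nodes level by level from the root, left to right within each level.
Level 0: G
Level 1: X, E
Level 2: F, Y, T
Level 3: R, P, W, C
Level 4: U, B
Level 5: S
Full level-order sequence: G, X, E, F, Y, T, R, P, W, C, U, B, S.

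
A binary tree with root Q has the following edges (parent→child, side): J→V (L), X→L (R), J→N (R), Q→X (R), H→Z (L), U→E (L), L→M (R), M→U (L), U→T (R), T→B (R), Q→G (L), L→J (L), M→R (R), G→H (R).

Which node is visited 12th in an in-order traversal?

In-order visits the left subtree, then the node, then the right subtree.
At Q: go left to G.
  At G: no left child.
  Visit G.
  At G: go right to H.
    At H: go left to Z.
      Z is a leaf — visit Z.
    Visit H.
    At H: no right child.
Visit Q.
At Q: go right to X.
  At X: no left child.
  Visit X.
  At X: go right to L.
    At L: go left to J.
      At J: go left to V.
        V is a leaf — visit V.
      Visit J.
      At J: go right to N.
        N is a leaf — visit N.
    Visit L.
    At L: go right to M.
      At M: go left to U.
        At U: go left to E.
          E is a leaf — visit E.
        Visit U.
        At U: go right to T.
          At T: no left child.
          Visit T.
          At T: go right to B.
            B is a leaf — visit B.
      Visit M.
      At M: go right to R.
        R is a leaf — visit R.
Full in-order sequence: G, Z, H, Q, X, V, J, N, L, E, U, T, B, M, R.

T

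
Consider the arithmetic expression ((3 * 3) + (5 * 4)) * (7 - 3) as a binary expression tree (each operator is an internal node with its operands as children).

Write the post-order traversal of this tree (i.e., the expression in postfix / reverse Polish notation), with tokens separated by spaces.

3 3 * 5 4 * + 7 3 - *

Post-order on an expression tree gives postfix notation: for each operator, emit left operand, right operand, then the operator.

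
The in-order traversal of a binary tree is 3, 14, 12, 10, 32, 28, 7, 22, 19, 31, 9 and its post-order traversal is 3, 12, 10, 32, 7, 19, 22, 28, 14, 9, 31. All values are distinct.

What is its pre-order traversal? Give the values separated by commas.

31, 14, 3, 28, 32, 10, 12, 22, 7, 19, 9

The last element of post-order is the root; it splits in-order into left and right subtrees.
Root 31: left subtree has 9 nodes {3, 14, 12, 10, 32, 28, 7, 22, 19}, right has 1 {9}.
  Root 14: left subtree has 1 node {3}, right has 7 {12, 10, 32, 28, 7, 22, 19}.
    Root 28: left subtree has 3 nodes {12, 10, 32}, right has 3 {7, 22, 19}.
      Root 32: left subtree has 2 nodes {12, 10}, right has 0 { }.
        Root 10: left subtree has 1 node {12}, right has 0 { }.
      Root 22: left subtree has 1 node {7}, right has 1 {19}.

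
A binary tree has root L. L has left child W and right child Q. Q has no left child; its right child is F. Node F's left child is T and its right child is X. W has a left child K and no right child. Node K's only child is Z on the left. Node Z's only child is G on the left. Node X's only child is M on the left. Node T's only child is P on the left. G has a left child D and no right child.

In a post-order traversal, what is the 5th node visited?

W

Post-order visits the left subtree, then the right subtree, then the node.
At L: go left to W.
  At W: go left to K.
    At K: go left to Z.
      At Z: go left to G.
        At G: go left to D.
          D is a leaf — visit D.
        At G: no right child.
        Visit G.
      At Z: no right child.
      Visit Z.
    At K: no right child.
    Visit K.
  At W: no right child.
  Visit W.
At L: go right to Q.
  At Q: no left child.
  At Q: go right to F.
    At F: go left to T.
      At T: go left to P.
        P is a leaf — visit P.
      At T: no right child.
      Visit T.
    At F: go right to X.
      At X: go left to M.
        M is a leaf — visit M.
      At X: no right child.
      Visit X.
    Visit F.
  Visit Q.
Visit L.
Full post-order sequence: D, G, Z, K, W, P, T, M, X, F, Q, L.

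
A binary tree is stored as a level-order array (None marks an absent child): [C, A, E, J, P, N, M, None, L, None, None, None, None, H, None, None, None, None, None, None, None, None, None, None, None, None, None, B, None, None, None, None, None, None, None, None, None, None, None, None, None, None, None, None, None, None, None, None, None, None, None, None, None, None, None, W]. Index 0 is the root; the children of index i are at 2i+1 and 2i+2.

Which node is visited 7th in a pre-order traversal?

N

Pre-order visits the node, then its left subtree, then its right subtree.
Visit C.
At C: go left to A.
  Visit A.
  At A: go left to J.
    Visit J.
    At J: no left child.
    At J: go right to L.
      L is a leaf — visit L.
  At A: go right to P.
    P is a leaf — visit P.
At C: go right to E.
  Visit E.
  At E: go left to N.
    N is a leaf — visit N.
  At E: go right to M.
    Visit M.
    At M: go left to H.
      Visit H.
      At H: go left to B.
        Visit B.
        At B: go left to W.
          W is a leaf — visit W.
        At B: no right child.
      At H: no right child.
    At M: no right child.
Full pre-order sequence: C, A, J, L, P, E, N, M, H, B, W.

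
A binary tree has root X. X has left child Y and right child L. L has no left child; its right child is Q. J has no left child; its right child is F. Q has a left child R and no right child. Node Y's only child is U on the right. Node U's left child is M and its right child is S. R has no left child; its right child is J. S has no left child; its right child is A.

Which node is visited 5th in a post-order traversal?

Post-order visits the left subtree, then the right subtree, then the node.
At X: go left to Y.
  At Y: no left child.
  At Y: go right to U.
    At U: go left to M.
      M is a leaf — visit M.
    At U: go right to S.
      At S: no left child.
      At S: go right to A.
        A is a leaf — visit A.
      Visit S.
    Visit U.
  Visit Y.
At X: go right to L.
  At L: no left child.
  At L: go right to Q.
    At Q: go left to R.
      At R: no left child.
      At R: go right to J.
        At J: no left child.
        At J: go right to F.
          F is a leaf — visit F.
        Visit J.
      Visit R.
    At Q: no right child.
    Visit Q.
  Visit L.
Visit X.
Full post-order sequence: M, A, S, U, Y, F, J, R, Q, L, X.

Y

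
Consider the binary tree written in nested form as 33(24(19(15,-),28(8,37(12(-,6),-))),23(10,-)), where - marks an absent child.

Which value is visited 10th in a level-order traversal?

Level-order visits nodes level by level from the root, left to right within each level.
Level 0: 33
Level 1: 24, 23
Level 2: 19, 28, 10
Level 3: 15, 8, 37
Level 4: 12
Level 5: 6
Full level-order sequence: 33, 24, 23, 19, 28, 10, 15, 8, 37, 12, 6.

12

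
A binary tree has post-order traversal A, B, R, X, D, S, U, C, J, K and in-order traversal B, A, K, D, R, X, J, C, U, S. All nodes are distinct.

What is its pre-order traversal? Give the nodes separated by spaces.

K B A J D X R C U S

The last element of post-order is the root; it splits in-order into left and right subtrees.
Root K: left subtree has 2 nodes {B, A}, right has 7 {D, R, X, J, C, U, S}.
  Root B: left subtree has 0 nodes { }, right has 1 {A}.
  Root J: left subtree has 3 nodes {D, R, X}, right has 3 {C, U, S}.
    Root D: left subtree has 0 nodes { }, right has 2 {R, X}.
      Root X: left subtree has 1 node {R}, right has 0 { }.
    Root C: left subtree has 0 nodes { }, right has 2 {U, S}.
      Root U: left subtree has 0 nodes { }, right has 1 {S}.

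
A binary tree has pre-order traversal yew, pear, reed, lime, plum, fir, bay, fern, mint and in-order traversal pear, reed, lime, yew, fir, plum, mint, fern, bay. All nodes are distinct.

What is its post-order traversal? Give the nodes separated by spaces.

lime reed pear fir mint fern bay plum yew

The first element of pre-order is the root; it splits in-order into left and right subtrees.
Root yew: left subtree has 3 nodes {pear, reed, lime}, right has 5 {fir, plum, mint, fern, bay}.
  Root pear: left subtree has 0 nodes { }, right has 2 {reed, lime}.
    Root reed: left subtree has 0 nodes { }, right has 1 {lime}.
  Root plum: left subtree has 1 node {fir}, right has 3 {mint, fern, bay}.
    Root bay: left subtree has 2 nodes {mint, fern}, right has 0 { }.
      Root fern: left subtree has 1 node {mint}, right has 0 { }.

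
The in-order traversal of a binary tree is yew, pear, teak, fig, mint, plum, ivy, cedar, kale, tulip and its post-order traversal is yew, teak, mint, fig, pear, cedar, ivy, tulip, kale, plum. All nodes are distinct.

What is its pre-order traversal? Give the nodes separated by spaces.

The last element of post-order is the root; it splits in-order into left and right subtrees.
Root plum: left subtree has 5 nodes {yew, pear, teak, fig, mint}, right has 4 {ivy, cedar, kale, tulip}.
  Root pear: left subtree has 1 node {yew}, right has 3 {teak, fig, mint}.
    Root fig: left subtree has 1 node {teak}, right has 1 {mint}.
  Root kale: left subtree has 2 nodes {ivy, cedar}, right has 1 {tulip}.
    Root ivy: left subtree has 0 nodes { }, right has 1 {cedar}.

plum pear yew fig teak mint kale ivy cedar tulip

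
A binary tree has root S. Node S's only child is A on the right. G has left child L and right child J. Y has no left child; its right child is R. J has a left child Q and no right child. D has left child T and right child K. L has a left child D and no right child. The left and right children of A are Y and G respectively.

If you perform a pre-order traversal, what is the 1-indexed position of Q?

Pre-order visits the node, then its left subtree, then its right subtree.
Visit S.
At S: no left child.
At S: go right to A.
  Visit A.
  At A: go left to Y.
    Visit Y.
    At Y: no left child.
    At Y: go right to R.
      R is a leaf — visit R.
  At A: go right to G.
    Visit G.
    At G: go left to L.
      Visit L.
      At L: go left to D.
        Visit D.
        At D: go left to T.
          T is a leaf — visit T.
        At D: go right to K.
          K is a leaf — visit K.
      At L: no right child.
    At G: go right to J.
      Visit J.
      At J: go left to Q.
        Q is a leaf — visit Q.
      At J: no right child.
Full pre-order sequence: S, A, Y, R, G, L, D, T, K, J, Q.

11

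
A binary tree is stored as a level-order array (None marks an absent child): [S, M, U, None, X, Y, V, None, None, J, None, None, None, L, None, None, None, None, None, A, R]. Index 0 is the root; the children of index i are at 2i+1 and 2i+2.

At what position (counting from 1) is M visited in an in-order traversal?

In-order visits the left subtree, then the node, then the right subtree.
At S: go left to M.
  At M: no left child.
  Visit M.
  At M: go right to X.
    At X: go left to J.
      At J: go left to A.
        A is a leaf — visit A.
      Visit J.
      At J: go right to R.
        R is a leaf — visit R.
    Visit X.
    At X: no right child.
Visit S.
At S: go right to U.
  At U: go left to Y.
    Y is a leaf — visit Y.
  Visit U.
  At U: go right to V.
    At V: go left to L.
      L is a leaf — visit L.
    Visit V.
    At V: no right child.
Full in-order sequence: M, A, J, R, X, S, Y, U, L, V.

1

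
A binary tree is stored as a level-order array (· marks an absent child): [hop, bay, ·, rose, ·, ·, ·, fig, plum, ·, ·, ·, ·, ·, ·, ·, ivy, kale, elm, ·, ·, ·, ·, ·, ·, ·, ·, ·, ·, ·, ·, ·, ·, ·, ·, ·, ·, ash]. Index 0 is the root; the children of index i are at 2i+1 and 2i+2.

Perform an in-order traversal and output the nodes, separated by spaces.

fig ivy rose kale plum ash elm bay hop

In-order visits the left subtree, then the node, then the right subtree.
At hop: go left to bay.
  At bay: go left to rose.
    At rose: go left to fig.
      At fig: no left child.
      Visit fig.
      At fig: go right to ivy.
        ivy is a leaf — visit ivy.
    Visit rose.
    At rose: go right to plum.
      At plum: go left to kale.
        kale is a leaf — visit kale.
      Visit plum.
      At plum: go right to elm.
        At elm: go left to ash.
          ash is a leaf — visit ash.
        Visit elm.
        At elm: no right child.
  Visit bay.
  At bay: no right child.
Visit hop.
At hop: no right child.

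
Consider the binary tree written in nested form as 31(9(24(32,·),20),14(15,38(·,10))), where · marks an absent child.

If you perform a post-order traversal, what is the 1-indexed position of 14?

8

Post-order visits the left subtree, then the right subtree, then the node.
At 31: go left to 9.
  At 9: go left to 24.
    At 24: go left to 32.
      32 is a leaf — visit 32.
    At 24: no right child.
    Visit 24.
  At 9: go right to 20.
    20 is a leaf — visit 20.
  Visit 9.
At 31: go right to 14.
  At 14: go left to 15.
    15 is a leaf — visit 15.
  At 14: go right to 38.
    At 38: no left child.
    At 38: go right to 10.
      10 is a leaf — visit 10.
    Visit 38.
  Visit 14.
Visit 31.
Full post-order sequence: 32, 24, 20, 9, 15, 10, 38, 14, 31.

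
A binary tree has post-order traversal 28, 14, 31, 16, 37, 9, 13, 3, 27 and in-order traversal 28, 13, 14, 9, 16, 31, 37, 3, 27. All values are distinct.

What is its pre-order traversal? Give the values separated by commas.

27, 3, 13, 28, 9, 14, 37, 16, 31

The last element of post-order is the root; it splits in-order into left and right subtrees.
Root 27: left subtree has 8 nodes {28, 13, 14, 9, 16, 31, 37, 3}, right has 0 { }.
  Root 3: left subtree has 7 nodes {28, 13, 14, 9, 16, 31, 37}, right has 0 { }.
    Root 13: left subtree has 1 node {28}, right has 5 {14, 9, 16, 31, 37}.
      Root 9: left subtree has 1 node {14}, right has 3 {16, 31, 37}.
        Root 37: left subtree has 2 nodes {16, 31}, right has 0 { }.
          Root 16: left subtree has 0 nodes { }, right has 1 {31}.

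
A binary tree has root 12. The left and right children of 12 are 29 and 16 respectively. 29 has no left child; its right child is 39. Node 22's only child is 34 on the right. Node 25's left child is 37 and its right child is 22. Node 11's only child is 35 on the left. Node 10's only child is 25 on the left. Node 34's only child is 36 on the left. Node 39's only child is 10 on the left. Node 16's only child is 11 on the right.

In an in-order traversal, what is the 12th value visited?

11

In-order visits the left subtree, then the node, then the right subtree.
At 12: go left to 29.
  At 29: no left child.
  Visit 29.
  At 29: go right to 39.
    At 39: go left to 10.
      At 10: go left to 25.
        At 25: go left to 37.
          37 is a leaf — visit 37.
        Visit 25.
        At 25: go right to 22.
          At 22: no left child.
          Visit 22.
          At 22: go right to 34.
            At 34: go left to 36.
              36 is a leaf — visit 36.
            Visit 34.
            At 34: no right child.
      Visit 10.
      At 10: no right child.
    Visit 39.
    At 39: no right child.
Visit 12.
At 12: go right to 16.
  At 16: no left child.
  Visit 16.
  At 16: go right to 11.
    At 11: go left to 35.
      35 is a leaf — visit 35.
    Visit 11.
    At 11: no right child.
Full in-order sequence: 29, 37, 25, 22, 36, 34, 10, 39, 12, 16, 35, 11.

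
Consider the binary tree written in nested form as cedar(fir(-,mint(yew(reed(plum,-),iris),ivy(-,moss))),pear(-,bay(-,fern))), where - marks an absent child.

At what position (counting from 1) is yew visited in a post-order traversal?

Post-order visits the left subtree, then the right subtree, then the node.
At cedar: go left to fir.
  At fir: no left child.
  At fir: go right to mint.
    At mint: go left to yew.
      At yew: go left to reed.
        At reed: go left to plum.
          plum is a leaf — visit plum.
        At reed: no right child.
        Visit reed.
      At yew: go right to iris.
        iris is a leaf — visit iris.
      Visit yew.
    At mint: go right to ivy.
      At ivy: no left child.
      At ivy: go right to moss.
        moss is a leaf — visit moss.
      Visit ivy.
    Visit mint.
  Visit fir.
At cedar: go right to pear.
  At pear: no left child.
  At pear: go right to bay.
    At bay: no left child.
    At bay: go right to fern.
      fern is a leaf — visit fern.
    Visit bay.
  Visit pear.
Visit cedar.
Full post-order sequence: plum, reed, iris, yew, moss, ivy, mint, fir, fern, bay, pear, cedar.

4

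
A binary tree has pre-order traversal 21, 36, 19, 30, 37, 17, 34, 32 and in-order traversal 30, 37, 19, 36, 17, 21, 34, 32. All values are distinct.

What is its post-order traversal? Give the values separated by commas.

The first element of pre-order is the root; it splits in-order into left and right subtrees.
Root 21: left subtree has 5 nodes {30, 37, 19, 36, 17}, right has 2 {34, 32}.
  Root 36: left subtree has 3 nodes {30, 37, 19}, right has 1 {17}.
    Root 19: left subtree has 2 nodes {30, 37}, right has 0 { }.
      Root 30: left subtree has 0 nodes { }, right has 1 {37}.
  Root 34: left subtree has 0 nodes { }, right has 1 {32}.

37, 30, 19, 17, 36, 32, 34, 21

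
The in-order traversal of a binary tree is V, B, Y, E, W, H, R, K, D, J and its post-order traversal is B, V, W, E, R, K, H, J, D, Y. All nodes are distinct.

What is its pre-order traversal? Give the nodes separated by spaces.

Y V B D H E W K R J

The last element of post-order is the root; it splits in-order into left and right subtrees.
Root Y: left subtree has 2 nodes {V, B}, right has 7 {E, W, H, R, K, D, J}.
  Root V: left subtree has 0 nodes { }, right has 1 {B}.
  Root D: left subtree has 5 nodes {E, W, H, R, K}, right has 1 {J}.
    Root H: left subtree has 2 nodes {E, W}, right has 2 {R, K}.
      Root E: left subtree has 0 nodes { }, right has 1 {W}.
      Root K: left subtree has 1 node {R}, right has 0 { }.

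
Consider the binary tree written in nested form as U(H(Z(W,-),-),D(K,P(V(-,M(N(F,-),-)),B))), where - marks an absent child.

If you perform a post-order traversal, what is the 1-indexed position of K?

Post-order visits the left subtree, then the right subtree, then the node.
At U: go left to H.
  At H: go left to Z.
    At Z: go left to W.
      W is a leaf — visit W.
    At Z: no right child.
    Visit Z.
  At H: no right child.
  Visit H.
At U: go right to D.
  At D: go left to K.
    K is a leaf — visit K.
  At D: go right to P.
    At P: go left to V.
      At V: no left child.
      At V: go right to M.
        At M: go left to N.
          At N: go left to F.
            F is a leaf — visit F.
          At N: no right child.
          Visit N.
        At M: no right child.
        Visit M.
      Visit V.
    At P: go right to B.
      B is a leaf — visit B.
    Visit P.
  Visit D.
Visit U.
Full post-order sequence: W, Z, H, K, F, N, M, V, B, P, D, U.

4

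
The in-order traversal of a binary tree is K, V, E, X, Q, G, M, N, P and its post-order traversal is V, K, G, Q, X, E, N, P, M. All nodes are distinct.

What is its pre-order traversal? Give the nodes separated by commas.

M, E, K, V, X, Q, G, P, N

The last element of post-order is the root; it splits in-order into left and right subtrees.
Root M: left subtree has 6 nodes {K, V, E, X, Q, G}, right has 2 {N, P}.
  Root E: left subtree has 2 nodes {K, V}, right has 3 {X, Q, G}.
    Root K: left subtree has 0 nodes { }, right has 1 {V}.
    Root X: left subtree has 0 nodes { }, right has 2 {Q, G}.
      Root Q: left subtree has 0 nodes { }, right has 1 {G}.
  Root P: left subtree has 1 node {N}, right has 0 { }.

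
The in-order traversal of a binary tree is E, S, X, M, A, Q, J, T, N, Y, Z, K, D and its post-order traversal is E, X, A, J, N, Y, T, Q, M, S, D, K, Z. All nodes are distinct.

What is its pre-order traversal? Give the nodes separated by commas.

Z, S, E, M, X, Q, A, T, J, Y, N, K, D

The last element of post-order is the root; it splits in-order into left and right subtrees.
Root Z: left subtree has 10 nodes {E, S, X, M, A, Q, J, T, N, Y}, right has 2 {K, D}.
  Root S: left subtree has 1 node {E}, right has 8 {X, M, A, Q, J, T, N, Y}.
    Root M: left subtree has 1 node {X}, right has 6 {A, Q, J, T, N, Y}.
      Root Q: left subtree has 1 node {A}, right has 4 {J, T, N, Y}.
        Root T: left subtree has 1 node {J}, right has 2 {N, Y}.
          Root Y: left subtree has 1 node {N}, right has 0 { }.
  Root K: left subtree has 0 nodes { }, right has 1 {D}.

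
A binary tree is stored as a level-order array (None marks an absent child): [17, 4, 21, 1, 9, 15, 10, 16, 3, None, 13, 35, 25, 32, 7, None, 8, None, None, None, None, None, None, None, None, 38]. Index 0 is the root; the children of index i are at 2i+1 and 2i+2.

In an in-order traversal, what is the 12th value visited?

25

In-order visits the left subtree, then the node, then the right subtree.
At 17: go left to 4.
  At 4: go left to 1.
    At 1: go left to 16.
      At 16: no left child.
      Visit 16.
      At 16: go right to 8.
        8 is a leaf — visit 8.
    Visit 1.
    At 1: go right to 3.
      3 is a leaf — visit 3.
  Visit 4.
  At 4: go right to 9.
    At 9: no left child.
    Visit 9.
    At 9: go right to 13.
      13 is a leaf — visit 13.
Visit 17.
At 17: go right to 21.
  At 21: go left to 15.
    At 15: go left to 35.
      35 is a leaf — visit 35.
    Visit 15.
    At 15: go right to 25.
      At 25: go left to 38.
        38 is a leaf — visit 38.
      Visit 25.
      At 25: no right child.
  Visit 21.
  At 21: go right to 10.
    At 10: go left to 32.
      32 is a leaf — visit 32.
    Visit 10.
    At 10: go right to 7.
      7 is a leaf — visit 7.
Full in-order sequence: 16, 8, 1, 3, 4, 9, 13, 17, 35, 15, 38, 25, 21, 32, 10, 7.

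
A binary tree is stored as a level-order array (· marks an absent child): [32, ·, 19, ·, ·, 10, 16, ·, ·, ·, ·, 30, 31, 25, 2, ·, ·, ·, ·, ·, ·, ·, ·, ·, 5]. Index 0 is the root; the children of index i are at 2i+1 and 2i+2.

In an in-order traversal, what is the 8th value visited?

In-order visits the left subtree, then the node, then the right subtree.
At 32: no left child.
Visit 32.
At 32: go right to 19.
  At 19: go left to 10.
    At 10: go left to 30.
      At 30: no left child.
      Visit 30.
      At 30: go right to 5.
        5 is a leaf — visit 5.
    Visit 10.
    At 10: go right to 31.
      31 is a leaf — visit 31.
  Visit 19.
  At 19: go right to 16.
    At 16: go left to 25.
      25 is a leaf — visit 25.
    Visit 16.
    At 16: go right to 2.
      2 is a leaf — visit 2.
Full in-order sequence: 32, 30, 5, 10, 31, 19, 25, 16, 2.

16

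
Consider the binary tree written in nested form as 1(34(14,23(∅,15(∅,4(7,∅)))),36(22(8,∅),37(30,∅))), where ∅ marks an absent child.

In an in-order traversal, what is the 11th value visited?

30

In-order visits the left subtree, then the node, then the right subtree.
At 1: go left to 34.
  At 34: go left to 14.
    14 is a leaf — visit 14.
  Visit 34.
  At 34: go right to 23.
    At 23: no left child.
    Visit 23.
    At 23: go right to 15.
      At 15: no left child.
      Visit 15.
      At 15: go right to 4.
        At 4: go left to 7.
          7 is a leaf — visit 7.
        Visit 4.
        At 4: no right child.
Visit 1.
At 1: go right to 36.
  At 36: go left to 22.
    At 22: go left to 8.
      8 is a leaf — visit 8.
    Visit 22.
    At 22: no right child.
  Visit 36.
  At 36: go right to 37.
    At 37: go left to 30.
      30 is a leaf — visit 30.
    Visit 37.
    At 37: no right child.
Full in-order sequence: 14, 34, 23, 15, 7, 4, 1, 8, 22, 36, 30, 37.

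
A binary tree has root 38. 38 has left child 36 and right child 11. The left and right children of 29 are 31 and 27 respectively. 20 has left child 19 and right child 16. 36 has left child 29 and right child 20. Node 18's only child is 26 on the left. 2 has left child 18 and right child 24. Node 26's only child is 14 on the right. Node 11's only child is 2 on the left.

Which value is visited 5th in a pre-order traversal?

Pre-order visits the node, then its left subtree, then its right subtree.
Visit 38.
At 38: go left to 36.
  Visit 36.
  At 36: go left to 29.
    Visit 29.
    At 29: go left to 31.
      31 is a leaf — visit 31.
    At 29: go right to 27.
      27 is a leaf — visit 27.
  At 36: go right to 20.
    Visit 20.
    At 20: go left to 19.
      19 is a leaf — visit 19.
    At 20: go right to 16.
      16 is a leaf — visit 16.
At 38: go right to 11.
  Visit 11.
  At 11: go left to 2.
    Visit 2.
    At 2: go left to 18.
      Visit 18.
      At 18: go left to 26.
        Visit 26.
        At 26: no left child.
        At 26: go right to 14.
          14 is a leaf — visit 14.
      At 18: no right child.
    At 2: go right to 24.
      24 is a leaf — visit 24.
  At 11: no right child.
Full pre-order sequence: 38, 36, 29, 31, 27, 20, 19, 16, 11, 2, 18, 26, 14, 24.

27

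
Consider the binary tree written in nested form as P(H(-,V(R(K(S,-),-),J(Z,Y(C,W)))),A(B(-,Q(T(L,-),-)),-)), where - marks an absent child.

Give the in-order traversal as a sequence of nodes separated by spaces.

In-order visits the left subtree, then the node, then the right subtree.
At P: go left to H.
  At H: no left child.
  Visit H.
  At H: go right to V.
    At V: go left to R.
      At R: go left to K.
        At K: go left to S.
          S is a leaf — visit S.
        Visit K.
        At K: no right child.
      Visit R.
      At R: no right child.
    Visit V.
    At V: go right to J.
      At J: go left to Z.
        Z is a leaf — visit Z.
      Visit J.
      At J: go right to Y.
        At Y: go left to C.
          C is a leaf — visit C.
        Visit Y.
        At Y: go right to W.
          W is a leaf — visit W.
Visit P.
At P: go right to A.
  At A: go left to B.
    At B: no left child.
    Visit B.
    At B: go right to Q.
      At Q: go left to T.
        At T: go left to L.
          L is a leaf — visit L.
        Visit T.
        At T: no right child.
      Visit Q.
      At Q: no right child.
  Visit A.
  At A: no right child.

H S K R V Z J C Y W P B L T Q A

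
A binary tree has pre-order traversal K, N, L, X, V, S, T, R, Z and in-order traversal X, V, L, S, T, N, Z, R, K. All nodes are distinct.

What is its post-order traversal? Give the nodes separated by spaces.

V X T S L Z R N K

The first element of pre-order is the root; it splits in-order into left and right subtrees.
Root K: left subtree has 8 nodes {X, V, L, S, T, N, Z, R}, right has 0 { }.
  Root N: left subtree has 5 nodes {X, V, L, S, T}, right has 2 {Z, R}.
    Root L: left subtree has 2 nodes {X, V}, right has 2 {S, T}.
      Root X: left subtree has 0 nodes { }, right has 1 {V}.
      Root S: left subtree has 0 nodes { }, right has 1 {T}.
    Root R: left subtree has 1 node {Z}, right has 0 { }.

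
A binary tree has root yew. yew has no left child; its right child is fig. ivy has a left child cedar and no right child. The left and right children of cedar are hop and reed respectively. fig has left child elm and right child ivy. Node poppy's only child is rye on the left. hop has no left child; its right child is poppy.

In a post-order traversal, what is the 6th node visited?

Post-order visits the left subtree, then the right subtree, then the node.
At yew: no left child.
At yew: go right to fig.
  At fig: go left to elm.
    elm is a leaf — visit elm.
  At fig: go right to ivy.
    At ivy: go left to cedar.
      At cedar: go left to hop.
        At hop: no left child.
        At hop: go right to poppy.
          At poppy: go left to rye.
            rye is a leaf — visit rye.
          At poppy: no right child.
          Visit poppy.
        Visit hop.
      At cedar: go right to reed.
        reed is a leaf — visit reed.
      Visit cedar.
    At ivy: no right child.
    Visit ivy.
  Visit fig.
Visit yew.
Full post-order sequence: elm, rye, poppy, hop, reed, cedar, ivy, fig, yew.

cedar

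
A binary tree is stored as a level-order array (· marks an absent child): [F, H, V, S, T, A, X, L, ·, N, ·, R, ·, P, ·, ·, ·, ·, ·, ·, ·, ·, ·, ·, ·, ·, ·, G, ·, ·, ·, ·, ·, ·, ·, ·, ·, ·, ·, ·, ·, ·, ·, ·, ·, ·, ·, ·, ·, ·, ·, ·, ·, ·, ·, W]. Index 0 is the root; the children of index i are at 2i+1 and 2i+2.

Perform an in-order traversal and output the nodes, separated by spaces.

In-order visits the left subtree, then the node, then the right subtree.
At F: go left to H.
  At H: go left to S.
    At S: go left to L.
      L is a leaf — visit L.
    Visit S.
    At S: no right child.
  Visit H.
  At H: go right to T.
    At T: go left to N.
      N is a leaf — visit N.
    Visit T.
    At T: no right child.
Visit F.
At F: go right to V.
  At V: go left to A.
    At A: go left to R.
      R is a leaf — visit R.
    Visit A.
    At A: no right child.
  Visit V.
  At V: go right to X.
    At X: go left to P.
      At P: go left to G.
        At G: go left to W.
          W is a leaf — visit W.
        Visit G.
        At G: no right child.
      Visit P.
      At P: no right child.
    Visit X.
    At X: no right child.

L S H N T F R A V W G P X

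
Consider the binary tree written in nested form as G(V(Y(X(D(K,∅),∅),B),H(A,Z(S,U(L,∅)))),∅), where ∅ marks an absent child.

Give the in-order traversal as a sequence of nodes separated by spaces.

K D X Y B V A H S Z L U G

In-order visits the left subtree, then the node, then the right subtree.
At G: go left to V.
  At V: go left to Y.
    At Y: go left to X.
      At X: go left to D.
        At D: go left to K.
          K is a leaf — visit K.
        Visit D.
        At D: no right child.
      Visit X.
      At X: no right child.
    Visit Y.
    At Y: go right to B.
      B is a leaf — visit B.
  Visit V.
  At V: go right to H.
    At H: go left to A.
      A is a leaf — visit A.
    Visit H.
    At H: go right to Z.
      At Z: go left to S.
        S is a leaf — visit S.
      Visit Z.
      At Z: go right to U.
        At U: go left to L.
          L is a leaf — visit L.
        Visit U.
        At U: no right child.
Visit G.
At G: no right child.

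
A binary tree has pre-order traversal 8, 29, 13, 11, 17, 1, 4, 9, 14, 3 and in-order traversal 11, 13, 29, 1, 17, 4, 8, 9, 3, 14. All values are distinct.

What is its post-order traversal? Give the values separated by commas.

The first element of pre-order is the root; it splits in-order into left and right subtrees.
Root 8: left subtree has 6 nodes {11, 13, 29, 1, 17, 4}, right has 3 {9, 3, 14}.
  Root 29: left subtree has 2 nodes {11, 13}, right has 3 {1, 17, 4}.
    Root 13: left subtree has 1 node {11}, right has 0 { }.
    Root 17: left subtree has 1 node {1}, right has 1 {4}.
  Root 9: left subtree has 0 nodes { }, right has 2 {3, 14}.
    Root 14: left subtree has 1 node {3}, right has 0 { }.

11, 13, 1, 4, 17, 29, 3, 14, 9, 8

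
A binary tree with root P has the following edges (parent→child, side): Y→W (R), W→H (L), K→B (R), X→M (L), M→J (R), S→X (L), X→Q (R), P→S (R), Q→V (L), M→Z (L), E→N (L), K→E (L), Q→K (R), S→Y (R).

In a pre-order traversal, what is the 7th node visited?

Q

Pre-order visits the node, then its left subtree, then its right subtree.
Visit P.
At P: no left child.
At P: go right to S.
  Visit S.
  At S: go left to X.
    Visit X.
    At X: go left to M.
      Visit M.
      At M: go left to Z.
        Z is a leaf — visit Z.
      At M: go right to J.
        J is a leaf — visit J.
    At X: go right to Q.
      Visit Q.
      At Q: go left to V.
        V is a leaf — visit V.
      At Q: go right to K.
        Visit K.
        At K: go left to E.
          Visit E.
          At E: go left to N.
            N is a leaf — visit N.
          At E: no right child.
        At K: go right to B.
          B is a leaf — visit B.
  At S: go right to Y.
    Visit Y.
    At Y: no left child.
    At Y: go right to W.
      Visit W.
      At W: go left to H.
        H is a leaf — visit H.
      At W: no right child.
Full pre-order sequence: P, S, X, M, Z, J, Q, V, K, E, N, B, Y, W, H.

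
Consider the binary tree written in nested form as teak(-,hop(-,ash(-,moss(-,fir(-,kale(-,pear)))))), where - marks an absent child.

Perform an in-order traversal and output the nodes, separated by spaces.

In-order visits the left subtree, then the node, then the right subtree.
At teak: no left child.
Visit teak.
At teak: go right to hop.
  At hop: no left child.
  Visit hop.
  At hop: go right to ash.
    At ash: no left child.
    Visit ash.
    At ash: go right to moss.
      At moss: no left child.
      Visit moss.
      At moss: go right to fir.
        At fir: no left child.
        Visit fir.
        At fir: go right to kale.
          At kale: no left child.
          Visit kale.
          At kale: go right to pear.
            pear is a leaf — visit pear.

teak hop ash moss fir kale pear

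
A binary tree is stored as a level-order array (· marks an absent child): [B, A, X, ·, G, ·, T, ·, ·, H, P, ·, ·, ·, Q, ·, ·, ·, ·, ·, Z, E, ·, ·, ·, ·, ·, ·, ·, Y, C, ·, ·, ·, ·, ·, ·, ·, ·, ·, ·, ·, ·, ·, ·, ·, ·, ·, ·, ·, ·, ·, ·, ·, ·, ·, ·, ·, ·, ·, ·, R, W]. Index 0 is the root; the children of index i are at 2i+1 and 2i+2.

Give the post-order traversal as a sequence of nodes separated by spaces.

Z H E P G A Y R W C Q T X B

Post-order visits the left subtree, then the right subtree, then the node.
At B: go left to A.
  At A: no left child.
  At A: go right to G.
    At G: go left to H.
      At H: no left child.
      At H: go right to Z.
        Z is a leaf — visit Z.
      Visit H.
    At G: go right to P.
      At P: go left to E.
        E is a leaf — visit E.
      At P: no right child.
      Visit P.
    Visit G.
  Visit A.
At B: go right to X.
  At X: no left child.
  At X: go right to T.
    At T: no left child.
    At T: go right to Q.
      At Q: go left to Y.
        Y is a leaf — visit Y.
      At Q: go right to C.
        At C: go left to R.
          R is a leaf — visit R.
        At C: go right to W.
          W is a leaf — visit W.
        Visit C.
      Visit Q.
    Visit T.
  Visit X.
Visit B.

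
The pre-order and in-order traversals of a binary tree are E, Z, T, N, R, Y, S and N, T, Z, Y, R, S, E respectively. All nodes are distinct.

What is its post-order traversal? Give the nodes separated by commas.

The first element of pre-order is the root; it splits in-order into left and right subtrees.
Root E: left subtree has 6 nodes {N, T, Z, Y, R, S}, right has 0 { }.
  Root Z: left subtree has 2 nodes {N, T}, right has 3 {Y, R, S}.
    Root T: left subtree has 1 node {N}, right has 0 { }.
    Root R: left subtree has 1 node {Y}, right has 1 {S}.

N, T, Y, S, R, Z, E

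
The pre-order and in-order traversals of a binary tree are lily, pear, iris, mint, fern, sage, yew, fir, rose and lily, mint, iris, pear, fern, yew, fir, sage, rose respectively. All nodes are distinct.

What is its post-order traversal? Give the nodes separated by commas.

mint, iris, fir, yew, rose, sage, fern, pear, lily

The first element of pre-order is the root; it splits in-order into left and right subtrees.
Root lily: left subtree has 0 nodes { }, right has 8 {mint, iris, pear, fern, yew, fir, sage, rose}.
  Root pear: left subtree has 2 nodes {mint, iris}, right has 5 {fern, yew, fir, sage, rose}.
    Root iris: left subtree has 1 node {mint}, right has 0 { }.
    Root fern: left subtree has 0 nodes { }, right has 4 {yew, fir, sage, rose}.
      Root sage: left subtree has 2 nodes {yew, fir}, right has 1 {rose}.
        Root yew: left subtree has 0 nodes { }, right has 1 {fir}.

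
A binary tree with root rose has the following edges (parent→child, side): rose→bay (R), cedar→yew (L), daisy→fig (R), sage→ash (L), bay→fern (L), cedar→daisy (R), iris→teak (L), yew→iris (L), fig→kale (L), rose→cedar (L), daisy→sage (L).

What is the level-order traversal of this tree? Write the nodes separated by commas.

Level-order visits nodes level by level from the root, left to right within each level.
Level 0: rose
Level 1: cedar, bay
Level 2: yew, daisy, fern
Level 3: iris, sage, fig
Level 4: teak, ash, kale

rose, cedar, bay, yew, daisy, fern, iris, sage, fig, teak, ash, kale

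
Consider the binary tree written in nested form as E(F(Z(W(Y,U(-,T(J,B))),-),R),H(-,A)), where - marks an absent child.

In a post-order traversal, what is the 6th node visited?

W

Post-order visits the left subtree, then the right subtree, then the node.
At E: go left to F.
  At F: go left to Z.
    At Z: go left to W.
      At W: go left to Y.
        Y is a leaf — visit Y.
      At W: go right to U.
        At U: no left child.
        At U: go right to T.
          At T: go left to J.
            J is a leaf — visit J.
          At T: go right to B.
            B is a leaf — visit B.
          Visit T.
        Visit U.
      Visit W.
    At Z: no right child.
    Visit Z.
  At F: go right to R.
    R is a leaf — visit R.
  Visit F.
At E: go right to H.
  At H: no left child.
  At H: go right to A.
    A is a leaf — visit A.
  Visit H.
Visit E.
Full post-order sequence: Y, J, B, T, U, W, Z, R, F, A, H, E.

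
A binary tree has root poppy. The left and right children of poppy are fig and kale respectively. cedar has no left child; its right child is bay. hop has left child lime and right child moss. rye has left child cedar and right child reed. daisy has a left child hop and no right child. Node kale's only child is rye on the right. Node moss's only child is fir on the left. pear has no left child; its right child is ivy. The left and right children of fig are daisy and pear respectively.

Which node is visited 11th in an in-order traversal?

In-order visits the left subtree, then the node, then the right subtree.
At poppy: go left to fig.
  At fig: go left to daisy.
    At daisy: go left to hop.
      At hop: go left to lime.
        lime is a leaf — visit lime.
      Visit hop.
      At hop: go right to moss.
        At moss: go left to fir.
          fir is a leaf — visit fir.
        Visit moss.
        At moss: no right child.
    Visit daisy.
    At daisy: no right child.
  Visit fig.
  At fig: go right to pear.
    At pear: no left child.
    Visit pear.
    At pear: go right to ivy.
      ivy is a leaf — visit ivy.
Visit poppy.
At poppy: go right to kale.
  At kale: no left child.
  Visit kale.
  At kale: go right to rye.
    At rye: go left to cedar.
      At cedar: no left child.
      Visit cedar.
      At cedar: go right to bay.
        bay is a leaf — visit bay.
    Visit rye.
    At rye: go right to reed.
      reed is a leaf — visit reed.
Full in-order sequence: lime, hop, fir, moss, daisy, fig, pear, ivy, poppy, kale, cedar, bay, rye, reed.

cedar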